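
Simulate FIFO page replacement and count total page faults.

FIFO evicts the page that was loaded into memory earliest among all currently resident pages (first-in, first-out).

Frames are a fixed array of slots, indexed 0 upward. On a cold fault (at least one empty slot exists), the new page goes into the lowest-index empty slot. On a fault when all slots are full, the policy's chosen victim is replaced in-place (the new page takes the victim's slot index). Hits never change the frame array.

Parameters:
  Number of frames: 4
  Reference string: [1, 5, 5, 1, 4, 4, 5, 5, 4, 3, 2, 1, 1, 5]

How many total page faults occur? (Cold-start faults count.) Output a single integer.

Answer: 7

Derivation:
Step 0: ref 1 → FAULT, frames=[1,-,-,-]
Step 1: ref 5 → FAULT, frames=[1,5,-,-]
Step 2: ref 5 → HIT, frames=[1,5,-,-]
Step 3: ref 1 → HIT, frames=[1,5,-,-]
Step 4: ref 4 → FAULT, frames=[1,5,4,-]
Step 5: ref 4 → HIT, frames=[1,5,4,-]
Step 6: ref 5 → HIT, frames=[1,5,4,-]
Step 7: ref 5 → HIT, frames=[1,5,4,-]
Step 8: ref 4 → HIT, frames=[1,5,4,-]
Step 9: ref 3 → FAULT, frames=[1,5,4,3]
Step 10: ref 2 → FAULT (evict 1), frames=[2,5,4,3]
Step 11: ref 1 → FAULT (evict 5), frames=[2,1,4,3]
Step 12: ref 1 → HIT, frames=[2,1,4,3]
Step 13: ref 5 → FAULT (evict 4), frames=[2,1,5,3]
Total faults: 7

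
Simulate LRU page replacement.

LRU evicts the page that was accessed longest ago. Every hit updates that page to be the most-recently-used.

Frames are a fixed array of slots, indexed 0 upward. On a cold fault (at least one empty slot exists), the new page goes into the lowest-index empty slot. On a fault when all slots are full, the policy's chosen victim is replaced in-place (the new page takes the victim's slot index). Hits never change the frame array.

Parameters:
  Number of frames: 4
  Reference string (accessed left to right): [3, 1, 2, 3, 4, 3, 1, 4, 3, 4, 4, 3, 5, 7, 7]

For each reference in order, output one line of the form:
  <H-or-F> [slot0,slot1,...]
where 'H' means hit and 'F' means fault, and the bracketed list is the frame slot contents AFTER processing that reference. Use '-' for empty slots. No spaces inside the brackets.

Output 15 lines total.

F [3,-,-,-]
F [3,1,-,-]
F [3,1,2,-]
H [3,1,2,-]
F [3,1,2,4]
H [3,1,2,4]
H [3,1,2,4]
H [3,1,2,4]
H [3,1,2,4]
H [3,1,2,4]
H [3,1,2,4]
H [3,1,2,4]
F [3,1,5,4]
F [3,7,5,4]
H [3,7,5,4]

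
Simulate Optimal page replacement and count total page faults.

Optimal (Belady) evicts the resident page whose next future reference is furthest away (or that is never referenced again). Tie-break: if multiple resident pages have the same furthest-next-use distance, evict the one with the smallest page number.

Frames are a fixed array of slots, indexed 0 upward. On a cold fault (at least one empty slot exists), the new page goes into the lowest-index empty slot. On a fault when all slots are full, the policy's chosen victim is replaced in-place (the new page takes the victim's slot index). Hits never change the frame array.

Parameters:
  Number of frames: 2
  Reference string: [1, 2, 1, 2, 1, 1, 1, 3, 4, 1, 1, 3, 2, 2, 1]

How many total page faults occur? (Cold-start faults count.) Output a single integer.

Answer: 6

Derivation:
Step 0: ref 1 → FAULT, frames=[1,-]
Step 1: ref 2 → FAULT, frames=[1,2]
Step 2: ref 1 → HIT, frames=[1,2]
Step 3: ref 2 → HIT, frames=[1,2]
Step 4: ref 1 → HIT, frames=[1,2]
Step 5: ref 1 → HIT, frames=[1,2]
Step 6: ref 1 → HIT, frames=[1,2]
Step 7: ref 3 → FAULT (evict 2), frames=[1,3]
Step 8: ref 4 → FAULT (evict 3), frames=[1,4]
Step 9: ref 1 → HIT, frames=[1,4]
Step 10: ref 1 → HIT, frames=[1,4]
Step 11: ref 3 → FAULT (evict 4), frames=[1,3]
Step 12: ref 2 → FAULT (evict 3), frames=[1,2]
Step 13: ref 2 → HIT, frames=[1,2]
Step 14: ref 1 → HIT, frames=[1,2]
Total faults: 6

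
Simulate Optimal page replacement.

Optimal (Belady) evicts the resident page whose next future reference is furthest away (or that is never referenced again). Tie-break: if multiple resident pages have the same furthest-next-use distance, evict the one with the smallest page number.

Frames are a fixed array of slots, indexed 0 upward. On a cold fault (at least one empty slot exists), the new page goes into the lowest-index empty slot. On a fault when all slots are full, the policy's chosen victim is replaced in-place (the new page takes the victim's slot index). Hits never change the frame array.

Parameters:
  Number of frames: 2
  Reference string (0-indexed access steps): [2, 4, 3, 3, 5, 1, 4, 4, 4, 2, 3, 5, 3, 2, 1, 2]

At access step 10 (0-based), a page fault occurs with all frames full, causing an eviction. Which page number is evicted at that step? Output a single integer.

Answer: 1

Derivation:
Step 0: ref 2 -> FAULT, frames=[2,-]
Step 1: ref 4 -> FAULT, frames=[2,4]
Step 2: ref 3 -> FAULT, evict 2, frames=[3,4]
Step 3: ref 3 -> HIT, frames=[3,4]
Step 4: ref 5 -> FAULT, evict 3, frames=[5,4]
Step 5: ref 1 -> FAULT, evict 5, frames=[1,4]
Step 6: ref 4 -> HIT, frames=[1,4]
Step 7: ref 4 -> HIT, frames=[1,4]
Step 8: ref 4 -> HIT, frames=[1,4]
Step 9: ref 2 -> FAULT, evict 4, frames=[1,2]
Step 10: ref 3 -> FAULT, evict 1, frames=[3,2]
At step 10: evicted page 1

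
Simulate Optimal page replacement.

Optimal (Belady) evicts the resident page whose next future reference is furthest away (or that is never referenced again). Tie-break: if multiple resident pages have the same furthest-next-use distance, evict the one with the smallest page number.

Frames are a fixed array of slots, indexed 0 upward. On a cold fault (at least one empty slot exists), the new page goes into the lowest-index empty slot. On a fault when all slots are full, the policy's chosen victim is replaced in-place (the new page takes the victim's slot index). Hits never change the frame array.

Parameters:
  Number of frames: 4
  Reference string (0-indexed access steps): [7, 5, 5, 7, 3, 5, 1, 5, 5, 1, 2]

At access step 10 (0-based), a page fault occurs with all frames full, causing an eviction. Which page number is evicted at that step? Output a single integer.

Answer: 1

Derivation:
Step 0: ref 7 -> FAULT, frames=[7,-,-,-]
Step 1: ref 5 -> FAULT, frames=[7,5,-,-]
Step 2: ref 5 -> HIT, frames=[7,5,-,-]
Step 3: ref 7 -> HIT, frames=[7,5,-,-]
Step 4: ref 3 -> FAULT, frames=[7,5,3,-]
Step 5: ref 5 -> HIT, frames=[7,5,3,-]
Step 6: ref 1 -> FAULT, frames=[7,5,3,1]
Step 7: ref 5 -> HIT, frames=[7,5,3,1]
Step 8: ref 5 -> HIT, frames=[7,5,3,1]
Step 9: ref 1 -> HIT, frames=[7,5,3,1]
Step 10: ref 2 -> FAULT, evict 1, frames=[7,5,3,2]
At step 10: evicted page 1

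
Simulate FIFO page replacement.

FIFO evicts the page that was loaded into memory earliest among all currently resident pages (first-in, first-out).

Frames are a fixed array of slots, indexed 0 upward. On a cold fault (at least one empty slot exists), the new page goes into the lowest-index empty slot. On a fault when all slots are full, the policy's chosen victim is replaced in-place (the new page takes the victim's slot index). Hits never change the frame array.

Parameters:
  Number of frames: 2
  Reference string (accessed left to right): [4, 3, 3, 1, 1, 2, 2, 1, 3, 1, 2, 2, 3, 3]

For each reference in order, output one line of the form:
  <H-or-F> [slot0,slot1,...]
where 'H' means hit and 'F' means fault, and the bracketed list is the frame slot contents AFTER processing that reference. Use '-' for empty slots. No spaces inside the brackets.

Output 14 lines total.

F [4,-]
F [4,3]
H [4,3]
F [1,3]
H [1,3]
F [1,2]
H [1,2]
H [1,2]
F [3,2]
F [3,1]
F [2,1]
H [2,1]
F [2,3]
H [2,3]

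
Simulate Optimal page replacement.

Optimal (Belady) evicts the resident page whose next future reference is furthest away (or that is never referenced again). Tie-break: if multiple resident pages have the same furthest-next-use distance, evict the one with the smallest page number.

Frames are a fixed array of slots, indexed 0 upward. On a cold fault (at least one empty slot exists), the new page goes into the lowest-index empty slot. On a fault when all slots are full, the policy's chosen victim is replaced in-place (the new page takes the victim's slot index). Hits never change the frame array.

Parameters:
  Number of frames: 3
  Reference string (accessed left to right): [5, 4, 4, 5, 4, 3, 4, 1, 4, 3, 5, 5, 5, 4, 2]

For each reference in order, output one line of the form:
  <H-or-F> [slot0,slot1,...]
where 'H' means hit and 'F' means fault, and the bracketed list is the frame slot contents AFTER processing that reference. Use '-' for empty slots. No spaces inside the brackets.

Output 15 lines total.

F [5,-,-]
F [5,4,-]
H [5,4,-]
H [5,4,-]
H [5,4,-]
F [5,4,3]
H [5,4,3]
F [1,4,3]
H [1,4,3]
H [1,4,3]
F [5,4,3]
H [5,4,3]
H [5,4,3]
H [5,4,3]
F [5,4,2]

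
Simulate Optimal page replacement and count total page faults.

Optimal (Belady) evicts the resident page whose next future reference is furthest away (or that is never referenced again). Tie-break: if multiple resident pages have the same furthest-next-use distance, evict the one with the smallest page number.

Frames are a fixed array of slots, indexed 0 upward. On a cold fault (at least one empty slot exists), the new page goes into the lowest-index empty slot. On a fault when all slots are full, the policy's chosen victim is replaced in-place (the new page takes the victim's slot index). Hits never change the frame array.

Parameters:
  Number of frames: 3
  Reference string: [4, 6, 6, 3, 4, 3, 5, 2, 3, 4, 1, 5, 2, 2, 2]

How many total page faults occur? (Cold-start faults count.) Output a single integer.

Answer: 7

Derivation:
Step 0: ref 4 → FAULT, frames=[4,-,-]
Step 1: ref 6 → FAULT, frames=[4,6,-]
Step 2: ref 6 → HIT, frames=[4,6,-]
Step 3: ref 3 → FAULT, frames=[4,6,3]
Step 4: ref 4 → HIT, frames=[4,6,3]
Step 5: ref 3 → HIT, frames=[4,6,3]
Step 6: ref 5 → FAULT (evict 6), frames=[4,5,3]
Step 7: ref 2 → FAULT (evict 5), frames=[4,2,3]
Step 8: ref 3 → HIT, frames=[4,2,3]
Step 9: ref 4 → HIT, frames=[4,2,3]
Step 10: ref 1 → FAULT (evict 3), frames=[4,2,1]
Step 11: ref 5 → FAULT (evict 1), frames=[4,2,5]
Step 12: ref 2 → HIT, frames=[4,2,5]
Step 13: ref 2 → HIT, frames=[4,2,5]
Step 14: ref 2 → HIT, frames=[4,2,5]
Total faults: 7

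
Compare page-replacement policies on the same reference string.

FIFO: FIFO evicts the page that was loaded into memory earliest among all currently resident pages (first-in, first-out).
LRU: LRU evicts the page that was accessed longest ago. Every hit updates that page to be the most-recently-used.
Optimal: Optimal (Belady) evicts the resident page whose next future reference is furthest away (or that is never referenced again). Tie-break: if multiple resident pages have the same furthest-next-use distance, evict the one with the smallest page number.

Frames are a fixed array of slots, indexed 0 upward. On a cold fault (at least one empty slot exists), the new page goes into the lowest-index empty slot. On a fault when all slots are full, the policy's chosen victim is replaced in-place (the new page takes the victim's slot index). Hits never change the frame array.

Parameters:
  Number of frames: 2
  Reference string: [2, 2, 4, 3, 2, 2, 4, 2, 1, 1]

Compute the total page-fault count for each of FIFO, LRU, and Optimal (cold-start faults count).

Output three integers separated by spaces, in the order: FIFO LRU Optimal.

Answer: 6 6 5

Derivation:
--- FIFO ---
  step 0: ref 2 -> FAULT, frames=[2,-] (faults so far: 1)
  step 1: ref 2 -> HIT, frames=[2,-] (faults so far: 1)
  step 2: ref 4 -> FAULT, frames=[2,4] (faults so far: 2)
  step 3: ref 3 -> FAULT, evict 2, frames=[3,4] (faults so far: 3)
  step 4: ref 2 -> FAULT, evict 4, frames=[3,2] (faults so far: 4)
  step 5: ref 2 -> HIT, frames=[3,2] (faults so far: 4)
  step 6: ref 4 -> FAULT, evict 3, frames=[4,2] (faults so far: 5)
  step 7: ref 2 -> HIT, frames=[4,2] (faults so far: 5)
  step 8: ref 1 -> FAULT, evict 2, frames=[4,1] (faults so far: 6)
  step 9: ref 1 -> HIT, frames=[4,1] (faults so far: 6)
  FIFO total faults: 6
--- LRU ---
  step 0: ref 2 -> FAULT, frames=[2,-] (faults so far: 1)
  step 1: ref 2 -> HIT, frames=[2,-] (faults so far: 1)
  step 2: ref 4 -> FAULT, frames=[2,4] (faults so far: 2)
  step 3: ref 3 -> FAULT, evict 2, frames=[3,4] (faults so far: 3)
  step 4: ref 2 -> FAULT, evict 4, frames=[3,2] (faults so far: 4)
  step 5: ref 2 -> HIT, frames=[3,2] (faults so far: 4)
  step 6: ref 4 -> FAULT, evict 3, frames=[4,2] (faults so far: 5)
  step 7: ref 2 -> HIT, frames=[4,2] (faults so far: 5)
  step 8: ref 1 -> FAULT, evict 4, frames=[1,2] (faults so far: 6)
  step 9: ref 1 -> HIT, frames=[1,2] (faults so far: 6)
  LRU total faults: 6
--- Optimal ---
  step 0: ref 2 -> FAULT, frames=[2,-] (faults so far: 1)
  step 1: ref 2 -> HIT, frames=[2,-] (faults so far: 1)
  step 2: ref 4 -> FAULT, frames=[2,4] (faults so far: 2)
  step 3: ref 3 -> FAULT, evict 4, frames=[2,3] (faults so far: 3)
  step 4: ref 2 -> HIT, frames=[2,3] (faults so far: 3)
  step 5: ref 2 -> HIT, frames=[2,3] (faults so far: 3)
  step 6: ref 4 -> FAULT, evict 3, frames=[2,4] (faults so far: 4)
  step 7: ref 2 -> HIT, frames=[2,4] (faults so far: 4)
  step 8: ref 1 -> FAULT, evict 2, frames=[1,4] (faults so far: 5)
  step 9: ref 1 -> HIT, frames=[1,4] (faults so far: 5)
  Optimal total faults: 5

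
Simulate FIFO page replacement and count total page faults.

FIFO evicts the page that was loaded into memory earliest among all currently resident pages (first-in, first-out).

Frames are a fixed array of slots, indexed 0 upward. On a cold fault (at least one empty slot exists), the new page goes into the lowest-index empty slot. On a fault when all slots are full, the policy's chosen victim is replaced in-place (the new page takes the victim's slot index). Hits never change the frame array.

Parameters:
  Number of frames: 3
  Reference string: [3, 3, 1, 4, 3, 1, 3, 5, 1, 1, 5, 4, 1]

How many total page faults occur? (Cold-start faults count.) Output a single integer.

Answer: 4

Derivation:
Step 0: ref 3 → FAULT, frames=[3,-,-]
Step 1: ref 3 → HIT, frames=[3,-,-]
Step 2: ref 1 → FAULT, frames=[3,1,-]
Step 3: ref 4 → FAULT, frames=[3,1,4]
Step 4: ref 3 → HIT, frames=[3,1,4]
Step 5: ref 1 → HIT, frames=[3,1,4]
Step 6: ref 3 → HIT, frames=[3,1,4]
Step 7: ref 5 → FAULT (evict 3), frames=[5,1,4]
Step 8: ref 1 → HIT, frames=[5,1,4]
Step 9: ref 1 → HIT, frames=[5,1,4]
Step 10: ref 5 → HIT, frames=[5,1,4]
Step 11: ref 4 → HIT, frames=[5,1,4]
Step 12: ref 1 → HIT, frames=[5,1,4]
Total faults: 4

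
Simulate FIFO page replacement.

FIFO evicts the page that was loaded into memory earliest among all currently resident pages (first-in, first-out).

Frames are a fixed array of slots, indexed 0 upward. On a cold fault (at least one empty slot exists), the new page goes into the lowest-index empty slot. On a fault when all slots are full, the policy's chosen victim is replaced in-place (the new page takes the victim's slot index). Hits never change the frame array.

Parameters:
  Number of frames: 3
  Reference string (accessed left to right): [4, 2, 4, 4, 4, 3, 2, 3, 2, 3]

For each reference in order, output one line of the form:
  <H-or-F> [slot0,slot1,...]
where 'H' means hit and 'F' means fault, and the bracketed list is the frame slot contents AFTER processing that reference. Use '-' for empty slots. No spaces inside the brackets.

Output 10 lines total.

F [4,-,-]
F [4,2,-]
H [4,2,-]
H [4,2,-]
H [4,2,-]
F [4,2,3]
H [4,2,3]
H [4,2,3]
H [4,2,3]
H [4,2,3]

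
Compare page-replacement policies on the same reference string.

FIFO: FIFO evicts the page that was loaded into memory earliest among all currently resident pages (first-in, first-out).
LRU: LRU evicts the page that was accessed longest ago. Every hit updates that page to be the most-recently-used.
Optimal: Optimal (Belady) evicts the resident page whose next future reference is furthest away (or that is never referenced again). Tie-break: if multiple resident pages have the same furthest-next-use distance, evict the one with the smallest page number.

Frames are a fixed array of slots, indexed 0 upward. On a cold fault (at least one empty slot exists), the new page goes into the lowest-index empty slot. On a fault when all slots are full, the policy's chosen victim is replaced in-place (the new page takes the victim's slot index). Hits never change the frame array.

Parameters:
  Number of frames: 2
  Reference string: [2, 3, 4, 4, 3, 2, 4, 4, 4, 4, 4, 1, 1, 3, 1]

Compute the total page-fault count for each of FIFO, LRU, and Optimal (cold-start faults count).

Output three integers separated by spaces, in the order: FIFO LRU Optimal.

Answer: 6 7 6

Derivation:
--- FIFO ---
  step 0: ref 2 -> FAULT, frames=[2,-] (faults so far: 1)
  step 1: ref 3 -> FAULT, frames=[2,3] (faults so far: 2)
  step 2: ref 4 -> FAULT, evict 2, frames=[4,3] (faults so far: 3)
  step 3: ref 4 -> HIT, frames=[4,3] (faults so far: 3)
  step 4: ref 3 -> HIT, frames=[4,3] (faults so far: 3)
  step 5: ref 2 -> FAULT, evict 3, frames=[4,2] (faults so far: 4)
  step 6: ref 4 -> HIT, frames=[4,2] (faults so far: 4)
  step 7: ref 4 -> HIT, frames=[4,2] (faults so far: 4)
  step 8: ref 4 -> HIT, frames=[4,2] (faults so far: 4)
  step 9: ref 4 -> HIT, frames=[4,2] (faults so far: 4)
  step 10: ref 4 -> HIT, frames=[4,2] (faults so far: 4)
  step 11: ref 1 -> FAULT, evict 4, frames=[1,2] (faults so far: 5)
  step 12: ref 1 -> HIT, frames=[1,2] (faults so far: 5)
  step 13: ref 3 -> FAULT, evict 2, frames=[1,3] (faults so far: 6)
  step 14: ref 1 -> HIT, frames=[1,3] (faults so far: 6)
  FIFO total faults: 6
--- LRU ---
  step 0: ref 2 -> FAULT, frames=[2,-] (faults so far: 1)
  step 1: ref 3 -> FAULT, frames=[2,3] (faults so far: 2)
  step 2: ref 4 -> FAULT, evict 2, frames=[4,3] (faults so far: 3)
  step 3: ref 4 -> HIT, frames=[4,3] (faults so far: 3)
  step 4: ref 3 -> HIT, frames=[4,3] (faults so far: 3)
  step 5: ref 2 -> FAULT, evict 4, frames=[2,3] (faults so far: 4)
  step 6: ref 4 -> FAULT, evict 3, frames=[2,4] (faults so far: 5)
  step 7: ref 4 -> HIT, frames=[2,4] (faults so far: 5)
  step 8: ref 4 -> HIT, frames=[2,4] (faults so far: 5)
  step 9: ref 4 -> HIT, frames=[2,4] (faults so far: 5)
  step 10: ref 4 -> HIT, frames=[2,4] (faults so far: 5)
  step 11: ref 1 -> FAULT, evict 2, frames=[1,4] (faults so far: 6)
  step 12: ref 1 -> HIT, frames=[1,4] (faults so far: 6)
  step 13: ref 3 -> FAULT, evict 4, frames=[1,3] (faults so far: 7)
  step 14: ref 1 -> HIT, frames=[1,3] (faults so far: 7)
  LRU total faults: 7
--- Optimal ---
  step 0: ref 2 -> FAULT, frames=[2,-] (faults so far: 1)
  step 1: ref 3 -> FAULT, frames=[2,3] (faults so far: 2)
  step 2: ref 4 -> FAULT, evict 2, frames=[4,3] (faults so far: 3)
  step 3: ref 4 -> HIT, frames=[4,3] (faults so far: 3)
  step 4: ref 3 -> HIT, frames=[4,3] (faults so far: 3)
  step 5: ref 2 -> FAULT, evict 3, frames=[4,2] (faults so far: 4)
  step 6: ref 4 -> HIT, frames=[4,2] (faults so far: 4)
  step 7: ref 4 -> HIT, frames=[4,2] (faults so far: 4)
  step 8: ref 4 -> HIT, frames=[4,2] (faults so far: 4)
  step 9: ref 4 -> HIT, frames=[4,2] (faults so far: 4)
  step 10: ref 4 -> HIT, frames=[4,2] (faults so far: 4)
  step 11: ref 1 -> FAULT, evict 2, frames=[4,1] (faults so far: 5)
  step 12: ref 1 -> HIT, frames=[4,1] (faults so far: 5)
  step 13: ref 3 -> FAULT, evict 4, frames=[3,1] (faults so far: 6)
  step 14: ref 1 -> HIT, frames=[3,1] (faults so far: 6)
  Optimal total faults: 6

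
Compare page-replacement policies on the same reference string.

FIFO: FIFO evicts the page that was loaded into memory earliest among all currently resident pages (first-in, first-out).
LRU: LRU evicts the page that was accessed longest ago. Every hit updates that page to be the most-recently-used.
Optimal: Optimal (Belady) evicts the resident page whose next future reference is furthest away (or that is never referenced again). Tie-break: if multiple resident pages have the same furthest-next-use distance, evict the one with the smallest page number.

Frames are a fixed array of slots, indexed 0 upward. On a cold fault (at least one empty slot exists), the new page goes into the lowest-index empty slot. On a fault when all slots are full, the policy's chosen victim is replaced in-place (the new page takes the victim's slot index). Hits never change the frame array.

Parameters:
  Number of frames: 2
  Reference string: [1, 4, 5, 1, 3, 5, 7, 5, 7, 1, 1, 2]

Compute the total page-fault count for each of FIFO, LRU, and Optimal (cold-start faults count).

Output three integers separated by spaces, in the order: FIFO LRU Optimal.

--- FIFO ---
  step 0: ref 1 -> FAULT, frames=[1,-] (faults so far: 1)
  step 1: ref 4 -> FAULT, frames=[1,4] (faults so far: 2)
  step 2: ref 5 -> FAULT, evict 1, frames=[5,4] (faults so far: 3)
  step 3: ref 1 -> FAULT, evict 4, frames=[5,1] (faults so far: 4)
  step 4: ref 3 -> FAULT, evict 5, frames=[3,1] (faults so far: 5)
  step 5: ref 5 -> FAULT, evict 1, frames=[3,5] (faults so far: 6)
  step 6: ref 7 -> FAULT, evict 3, frames=[7,5] (faults so far: 7)
  step 7: ref 5 -> HIT, frames=[7,5] (faults so far: 7)
  step 8: ref 7 -> HIT, frames=[7,5] (faults so far: 7)
  step 9: ref 1 -> FAULT, evict 5, frames=[7,1] (faults so far: 8)
  step 10: ref 1 -> HIT, frames=[7,1] (faults so far: 8)
  step 11: ref 2 -> FAULT, evict 7, frames=[2,1] (faults so far: 9)
  FIFO total faults: 9
--- LRU ---
  step 0: ref 1 -> FAULT, frames=[1,-] (faults so far: 1)
  step 1: ref 4 -> FAULT, frames=[1,4] (faults so far: 2)
  step 2: ref 5 -> FAULT, evict 1, frames=[5,4] (faults so far: 3)
  step 3: ref 1 -> FAULT, evict 4, frames=[5,1] (faults so far: 4)
  step 4: ref 3 -> FAULT, evict 5, frames=[3,1] (faults so far: 5)
  step 5: ref 5 -> FAULT, evict 1, frames=[3,5] (faults so far: 6)
  step 6: ref 7 -> FAULT, evict 3, frames=[7,5] (faults so far: 7)
  step 7: ref 5 -> HIT, frames=[7,5] (faults so far: 7)
  step 8: ref 7 -> HIT, frames=[7,5] (faults so far: 7)
  step 9: ref 1 -> FAULT, evict 5, frames=[7,1] (faults so far: 8)
  step 10: ref 1 -> HIT, frames=[7,1] (faults so far: 8)
  step 11: ref 2 -> FAULT, evict 7, frames=[2,1] (faults so far: 9)
  LRU total faults: 9
--- Optimal ---
  step 0: ref 1 -> FAULT, frames=[1,-] (faults so far: 1)
  step 1: ref 4 -> FAULT, frames=[1,4] (faults so far: 2)
  step 2: ref 5 -> FAULT, evict 4, frames=[1,5] (faults so far: 3)
  step 3: ref 1 -> HIT, frames=[1,5] (faults so far: 3)
  step 4: ref 3 -> FAULT, evict 1, frames=[3,5] (faults so far: 4)
  step 5: ref 5 -> HIT, frames=[3,5] (faults so far: 4)
  step 6: ref 7 -> FAULT, evict 3, frames=[7,5] (faults so far: 5)
  step 7: ref 5 -> HIT, frames=[7,5] (faults so far: 5)
  step 8: ref 7 -> HIT, frames=[7,5] (faults so far: 5)
  step 9: ref 1 -> FAULT, evict 5, frames=[7,1] (faults so far: 6)
  step 10: ref 1 -> HIT, frames=[7,1] (faults so far: 6)
  step 11: ref 2 -> FAULT, evict 1, frames=[7,2] (faults so far: 7)
  Optimal total faults: 7

Answer: 9 9 7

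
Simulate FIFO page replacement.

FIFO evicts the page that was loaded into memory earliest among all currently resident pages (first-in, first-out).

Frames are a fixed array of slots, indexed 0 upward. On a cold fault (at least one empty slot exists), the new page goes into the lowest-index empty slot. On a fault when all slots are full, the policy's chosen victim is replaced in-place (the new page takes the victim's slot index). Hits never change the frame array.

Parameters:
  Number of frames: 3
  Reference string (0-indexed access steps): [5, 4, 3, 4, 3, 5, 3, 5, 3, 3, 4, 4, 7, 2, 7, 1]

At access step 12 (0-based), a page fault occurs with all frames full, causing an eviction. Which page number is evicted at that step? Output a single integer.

Step 0: ref 5 -> FAULT, frames=[5,-,-]
Step 1: ref 4 -> FAULT, frames=[5,4,-]
Step 2: ref 3 -> FAULT, frames=[5,4,3]
Step 3: ref 4 -> HIT, frames=[5,4,3]
Step 4: ref 3 -> HIT, frames=[5,4,3]
Step 5: ref 5 -> HIT, frames=[5,4,3]
Step 6: ref 3 -> HIT, frames=[5,4,3]
Step 7: ref 5 -> HIT, frames=[5,4,3]
Step 8: ref 3 -> HIT, frames=[5,4,3]
Step 9: ref 3 -> HIT, frames=[5,4,3]
Step 10: ref 4 -> HIT, frames=[5,4,3]
Step 11: ref 4 -> HIT, frames=[5,4,3]
Step 12: ref 7 -> FAULT, evict 5, frames=[7,4,3]
At step 12: evicted page 5

Answer: 5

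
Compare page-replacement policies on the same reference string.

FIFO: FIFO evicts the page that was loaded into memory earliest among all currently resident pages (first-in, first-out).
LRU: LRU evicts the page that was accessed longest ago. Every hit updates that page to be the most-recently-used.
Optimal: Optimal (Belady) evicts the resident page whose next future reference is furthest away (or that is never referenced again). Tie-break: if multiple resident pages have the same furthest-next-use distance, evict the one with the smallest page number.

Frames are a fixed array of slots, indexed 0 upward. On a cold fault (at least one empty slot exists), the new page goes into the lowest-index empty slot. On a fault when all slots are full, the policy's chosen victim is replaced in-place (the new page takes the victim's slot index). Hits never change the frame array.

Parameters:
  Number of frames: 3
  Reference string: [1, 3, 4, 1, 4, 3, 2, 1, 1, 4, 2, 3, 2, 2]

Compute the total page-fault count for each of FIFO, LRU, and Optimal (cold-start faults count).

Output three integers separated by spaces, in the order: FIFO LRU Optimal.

Answer: 6 7 5

Derivation:
--- FIFO ---
  step 0: ref 1 -> FAULT, frames=[1,-,-] (faults so far: 1)
  step 1: ref 3 -> FAULT, frames=[1,3,-] (faults so far: 2)
  step 2: ref 4 -> FAULT, frames=[1,3,4] (faults so far: 3)
  step 3: ref 1 -> HIT, frames=[1,3,4] (faults so far: 3)
  step 4: ref 4 -> HIT, frames=[1,3,4] (faults so far: 3)
  step 5: ref 3 -> HIT, frames=[1,3,4] (faults so far: 3)
  step 6: ref 2 -> FAULT, evict 1, frames=[2,3,4] (faults so far: 4)
  step 7: ref 1 -> FAULT, evict 3, frames=[2,1,4] (faults so far: 5)
  step 8: ref 1 -> HIT, frames=[2,1,4] (faults so far: 5)
  step 9: ref 4 -> HIT, frames=[2,1,4] (faults so far: 5)
  step 10: ref 2 -> HIT, frames=[2,1,4] (faults so far: 5)
  step 11: ref 3 -> FAULT, evict 4, frames=[2,1,3] (faults so far: 6)
  step 12: ref 2 -> HIT, frames=[2,1,3] (faults so far: 6)
  step 13: ref 2 -> HIT, frames=[2,1,3] (faults so far: 6)
  FIFO total faults: 6
--- LRU ---
  step 0: ref 1 -> FAULT, frames=[1,-,-] (faults so far: 1)
  step 1: ref 3 -> FAULT, frames=[1,3,-] (faults so far: 2)
  step 2: ref 4 -> FAULT, frames=[1,3,4] (faults so far: 3)
  step 3: ref 1 -> HIT, frames=[1,3,4] (faults so far: 3)
  step 4: ref 4 -> HIT, frames=[1,3,4] (faults so far: 3)
  step 5: ref 3 -> HIT, frames=[1,3,4] (faults so far: 3)
  step 6: ref 2 -> FAULT, evict 1, frames=[2,3,4] (faults so far: 4)
  step 7: ref 1 -> FAULT, evict 4, frames=[2,3,1] (faults so far: 5)
  step 8: ref 1 -> HIT, frames=[2,3,1] (faults so far: 5)
  step 9: ref 4 -> FAULT, evict 3, frames=[2,4,1] (faults so far: 6)
  step 10: ref 2 -> HIT, frames=[2,4,1] (faults so far: 6)
  step 11: ref 3 -> FAULT, evict 1, frames=[2,4,3] (faults so far: 7)
  step 12: ref 2 -> HIT, frames=[2,4,3] (faults so far: 7)
  step 13: ref 2 -> HIT, frames=[2,4,3] (faults so far: 7)
  LRU total faults: 7
--- Optimal ---
  step 0: ref 1 -> FAULT, frames=[1,-,-] (faults so far: 1)
  step 1: ref 3 -> FAULT, frames=[1,3,-] (faults so far: 2)
  step 2: ref 4 -> FAULT, frames=[1,3,4] (faults so far: 3)
  step 3: ref 1 -> HIT, frames=[1,3,4] (faults so far: 3)
  step 4: ref 4 -> HIT, frames=[1,3,4] (faults so far: 3)
  step 5: ref 3 -> HIT, frames=[1,3,4] (faults so far: 3)
  step 6: ref 2 -> FAULT, evict 3, frames=[1,2,4] (faults so far: 4)
  step 7: ref 1 -> HIT, frames=[1,2,4] (faults so far: 4)
  step 8: ref 1 -> HIT, frames=[1,2,4] (faults so far: 4)
  step 9: ref 4 -> HIT, frames=[1,2,4] (faults so far: 4)
  step 10: ref 2 -> HIT, frames=[1,2,4] (faults so far: 4)
  step 11: ref 3 -> FAULT, evict 1, frames=[3,2,4] (faults so far: 5)
  step 12: ref 2 -> HIT, frames=[3,2,4] (faults so far: 5)
  step 13: ref 2 -> HIT, frames=[3,2,4] (faults so far: 5)
  Optimal total faults: 5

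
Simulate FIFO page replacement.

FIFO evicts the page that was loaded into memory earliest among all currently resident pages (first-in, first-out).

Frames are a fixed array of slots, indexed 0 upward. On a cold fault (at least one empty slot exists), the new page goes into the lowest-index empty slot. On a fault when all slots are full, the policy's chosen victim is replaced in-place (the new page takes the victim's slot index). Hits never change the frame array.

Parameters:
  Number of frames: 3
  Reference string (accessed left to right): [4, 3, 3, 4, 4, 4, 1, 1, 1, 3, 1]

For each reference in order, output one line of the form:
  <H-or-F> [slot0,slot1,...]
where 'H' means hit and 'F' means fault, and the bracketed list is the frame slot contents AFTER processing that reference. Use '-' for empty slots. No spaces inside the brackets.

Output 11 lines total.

F [4,-,-]
F [4,3,-]
H [4,3,-]
H [4,3,-]
H [4,3,-]
H [4,3,-]
F [4,3,1]
H [4,3,1]
H [4,3,1]
H [4,3,1]
H [4,3,1]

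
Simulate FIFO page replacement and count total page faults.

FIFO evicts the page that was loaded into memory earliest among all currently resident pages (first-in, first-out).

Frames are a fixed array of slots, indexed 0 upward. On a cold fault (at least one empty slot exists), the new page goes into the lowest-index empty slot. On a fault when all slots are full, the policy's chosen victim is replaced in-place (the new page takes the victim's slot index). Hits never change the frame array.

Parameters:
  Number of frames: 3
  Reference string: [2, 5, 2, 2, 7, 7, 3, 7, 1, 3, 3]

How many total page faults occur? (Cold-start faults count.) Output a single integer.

Step 0: ref 2 → FAULT, frames=[2,-,-]
Step 1: ref 5 → FAULT, frames=[2,5,-]
Step 2: ref 2 → HIT, frames=[2,5,-]
Step 3: ref 2 → HIT, frames=[2,5,-]
Step 4: ref 7 → FAULT, frames=[2,5,7]
Step 5: ref 7 → HIT, frames=[2,5,7]
Step 6: ref 3 → FAULT (evict 2), frames=[3,5,7]
Step 7: ref 7 → HIT, frames=[3,5,7]
Step 8: ref 1 → FAULT (evict 5), frames=[3,1,7]
Step 9: ref 3 → HIT, frames=[3,1,7]
Step 10: ref 3 → HIT, frames=[3,1,7]
Total faults: 5

Answer: 5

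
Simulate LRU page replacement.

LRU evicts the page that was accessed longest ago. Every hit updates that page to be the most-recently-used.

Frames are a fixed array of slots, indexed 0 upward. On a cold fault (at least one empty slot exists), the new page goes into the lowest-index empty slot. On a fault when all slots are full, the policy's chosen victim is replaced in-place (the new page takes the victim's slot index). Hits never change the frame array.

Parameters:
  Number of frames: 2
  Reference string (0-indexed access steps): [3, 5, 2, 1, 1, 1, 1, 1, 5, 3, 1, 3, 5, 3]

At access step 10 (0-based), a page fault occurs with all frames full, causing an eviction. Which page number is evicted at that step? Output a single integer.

Step 0: ref 3 -> FAULT, frames=[3,-]
Step 1: ref 5 -> FAULT, frames=[3,5]
Step 2: ref 2 -> FAULT, evict 3, frames=[2,5]
Step 3: ref 1 -> FAULT, evict 5, frames=[2,1]
Step 4: ref 1 -> HIT, frames=[2,1]
Step 5: ref 1 -> HIT, frames=[2,1]
Step 6: ref 1 -> HIT, frames=[2,1]
Step 7: ref 1 -> HIT, frames=[2,1]
Step 8: ref 5 -> FAULT, evict 2, frames=[5,1]
Step 9: ref 3 -> FAULT, evict 1, frames=[5,3]
Step 10: ref 1 -> FAULT, evict 5, frames=[1,3]
At step 10: evicted page 5

Answer: 5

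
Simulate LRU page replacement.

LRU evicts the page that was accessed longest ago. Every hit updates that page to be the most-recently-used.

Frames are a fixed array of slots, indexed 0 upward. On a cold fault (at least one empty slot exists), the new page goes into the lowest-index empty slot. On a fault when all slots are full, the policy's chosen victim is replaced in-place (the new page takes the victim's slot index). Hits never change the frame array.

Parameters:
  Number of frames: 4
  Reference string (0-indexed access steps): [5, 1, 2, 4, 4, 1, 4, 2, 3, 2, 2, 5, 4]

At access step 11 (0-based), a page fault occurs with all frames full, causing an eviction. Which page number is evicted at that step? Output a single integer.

Step 0: ref 5 -> FAULT, frames=[5,-,-,-]
Step 1: ref 1 -> FAULT, frames=[5,1,-,-]
Step 2: ref 2 -> FAULT, frames=[5,1,2,-]
Step 3: ref 4 -> FAULT, frames=[5,1,2,4]
Step 4: ref 4 -> HIT, frames=[5,1,2,4]
Step 5: ref 1 -> HIT, frames=[5,1,2,4]
Step 6: ref 4 -> HIT, frames=[5,1,2,4]
Step 7: ref 2 -> HIT, frames=[5,1,2,4]
Step 8: ref 3 -> FAULT, evict 5, frames=[3,1,2,4]
Step 9: ref 2 -> HIT, frames=[3,1,2,4]
Step 10: ref 2 -> HIT, frames=[3,1,2,4]
Step 11: ref 5 -> FAULT, evict 1, frames=[3,5,2,4]
At step 11: evicted page 1

Answer: 1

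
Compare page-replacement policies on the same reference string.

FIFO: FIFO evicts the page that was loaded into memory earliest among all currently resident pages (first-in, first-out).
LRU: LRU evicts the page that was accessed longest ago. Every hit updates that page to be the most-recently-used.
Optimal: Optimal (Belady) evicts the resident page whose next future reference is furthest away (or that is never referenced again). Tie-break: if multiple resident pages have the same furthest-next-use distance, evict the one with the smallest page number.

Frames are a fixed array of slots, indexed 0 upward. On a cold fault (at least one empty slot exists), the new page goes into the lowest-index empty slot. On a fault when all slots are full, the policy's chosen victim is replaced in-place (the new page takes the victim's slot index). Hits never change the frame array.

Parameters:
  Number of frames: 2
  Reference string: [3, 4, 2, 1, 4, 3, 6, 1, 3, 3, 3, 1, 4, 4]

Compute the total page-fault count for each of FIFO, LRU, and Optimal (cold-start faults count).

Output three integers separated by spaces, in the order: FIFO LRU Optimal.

--- FIFO ---
  step 0: ref 3 -> FAULT, frames=[3,-] (faults so far: 1)
  step 1: ref 4 -> FAULT, frames=[3,4] (faults so far: 2)
  step 2: ref 2 -> FAULT, evict 3, frames=[2,4] (faults so far: 3)
  step 3: ref 1 -> FAULT, evict 4, frames=[2,1] (faults so far: 4)
  step 4: ref 4 -> FAULT, evict 2, frames=[4,1] (faults so far: 5)
  step 5: ref 3 -> FAULT, evict 1, frames=[4,3] (faults so far: 6)
  step 6: ref 6 -> FAULT, evict 4, frames=[6,3] (faults so far: 7)
  step 7: ref 1 -> FAULT, evict 3, frames=[6,1] (faults so far: 8)
  step 8: ref 3 -> FAULT, evict 6, frames=[3,1] (faults so far: 9)
  step 9: ref 3 -> HIT, frames=[3,1] (faults so far: 9)
  step 10: ref 3 -> HIT, frames=[3,1] (faults so far: 9)
  step 11: ref 1 -> HIT, frames=[3,1] (faults so far: 9)
  step 12: ref 4 -> FAULT, evict 1, frames=[3,4] (faults so far: 10)
  step 13: ref 4 -> HIT, frames=[3,4] (faults so far: 10)
  FIFO total faults: 10
--- LRU ---
  step 0: ref 3 -> FAULT, frames=[3,-] (faults so far: 1)
  step 1: ref 4 -> FAULT, frames=[3,4] (faults so far: 2)
  step 2: ref 2 -> FAULT, evict 3, frames=[2,4] (faults so far: 3)
  step 3: ref 1 -> FAULT, evict 4, frames=[2,1] (faults so far: 4)
  step 4: ref 4 -> FAULT, evict 2, frames=[4,1] (faults so far: 5)
  step 5: ref 3 -> FAULT, evict 1, frames=[4,3] (faults so far: 6)
  step 6: ref 6 -> FAULT, evict 4, frames=[6,3] (faults so far: 7)
  step 7: ref 1 -> FAULT, evict 3, frames=[6,1] (faults so far: 8)
  step 8: ref 3 -> FAULT, evict 6, frames=[3,1] (faults so far: 9)
  step 9: ref 3 -> HIT, frames=[3,1] (faults so far: 9)
  step 10: ref 3 -> HIT, frames=[3,1] (faults so far: 9)
  step 11: ref 1 -> HIT, frames=[3,1] (faults so far: 9)
  step 12: ref 4 -> FAULT, evict 3, frames=[4,1] (faults so far: 10)
  step 13: ref 4 -> HIT, frames=[4,1] (faults so far: 10)
  LRU total faults: 10
--- Optimal ---
  step 0: ref 3 -> FAULT, frames=[3,-] (faults so far: 1)
  step 1: ref 4 -> FAULT, frames=[3,4] (faults so far: 2)
  step 2: ref 2 -> FAULT, evict 3, frames=[2,4] (faults so far: 3)
  step 3: ref 1 -> FAULT, evict 2, frames=[1,4] (faults so far: 4)
  step 4: ref 4 -> HIT, frames=[1,4] (faults so far: 4)
  step 5: ref 3 -> FAULT, evict 4, frames=[1,3] (faults so far: 5)
  step 6: ref 6 -> FAULT, evict 3, frames=[1,6] (faults so far: 6)
  step 7: ref 1 -> HIT, frames=[1,6] (faults so far: 6)
  step 8: ref 3 -> FAULT, evict 6, frames=[1,3] (faults so far: 7)
  step 9: ref 3 -> HIT, frames=[1,3] (faults so far: 7)
  step 10: ref 3 -> HIT, frames=[1,3] (faults so far: 7)
  step 11: ref 1 -> HIT, frames=[1,3] (faults so far: 7)
  step 12: ref 4 -> FAULT, evict 1, frames=[4,3] (faults so far: 8)
  step 13: ref 4 -> HIT, frames=[4,3] (faults so far: 8)
  Optimal total faults: 8

Answer: 10 10 8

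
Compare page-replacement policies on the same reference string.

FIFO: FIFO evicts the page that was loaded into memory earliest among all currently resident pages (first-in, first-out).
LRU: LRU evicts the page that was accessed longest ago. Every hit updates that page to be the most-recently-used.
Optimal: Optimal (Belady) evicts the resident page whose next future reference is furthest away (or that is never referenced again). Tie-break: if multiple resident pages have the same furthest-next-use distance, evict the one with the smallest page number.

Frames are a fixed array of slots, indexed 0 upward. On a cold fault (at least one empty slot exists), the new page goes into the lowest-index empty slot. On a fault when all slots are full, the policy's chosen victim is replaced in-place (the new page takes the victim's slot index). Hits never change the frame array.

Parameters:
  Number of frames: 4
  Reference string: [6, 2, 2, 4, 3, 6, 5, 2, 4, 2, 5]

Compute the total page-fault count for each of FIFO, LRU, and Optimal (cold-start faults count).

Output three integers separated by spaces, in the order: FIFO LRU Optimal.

Answer: 5 7 5

Derivation:
--- FIFO ---
  step 0: ref 6 -> FAULT, frames=[6,-,-,-] (faults so far: 1)
  step 1: ref 2 -> FAULT, frames=[6,2,-,-] (faults so far: 2)
  step 2: ref 2 -> HIT, frames=[6,2,-,-] (faults so far: 2)
  step 3: ref 4 -> FAULT, frames=[6,2,4,-] (faults so far: 3)
  step 4: ref 3 -> FAULT, frames=[6,2,4,3] (faults so far: 4)
  step 5: ref 6 -> HIT, frames=[6,2,4,3] (faults so far: 4)
  step 6: ref 5 -> FAULT, evict 6, frames=[5,2,4,3] (faults so far: 5)
  step 7: ref 2 -> HIT, frames=[5,2,4,3] (faults so far: 5)
  step 8: ref 4 -> HIT, frames=[5,2,4,3] (faults so far: 5)
  step 9: ref 2 -> HIT, frames=[5,2,4,3] (faults so far: 5)
  step 10: ref 5 -> HIT, frames=[5,2,4,3] (faults so far: 5)
  FIFO total faults: 5
--- LRU ---
  step 0: ref 6 -> FAULT, frames=[6,-,-,-] (faults so far: 1)
  step 1: ref 2 -> FAULT, frames=[6,2,-,-] (faults so far: 2)
  step 2: ref 2 -> HIT, frames=[6,2,-,-] (faults so far: 2)
  step 3: ref 4 -> FAULT, frames=[6,2,4,-] (faults so far: 3)
  step 4: ref 3 -> FAULT, frames=[6,2,4,3] (faults so far: 4)
  step 5: ref 6 -> HIT, frames=[6,2,4,3] (faults so far: 4)
  step 6: ref 5 -> FAULT, evict 2, frames=[6,5,4,3] (faults so far: 5)
  step 7: ref 2 -> FAULT, evict 4, frames=[6,5,2,3] (faults so far: 6)
  step 8: ref 4 -> FAULT, evict 3, frames=[6,5,2,4] (faults so far: 7)
  step 9: ref 2 -> HIT, frames=[6,5,2,4] (faults so far: 7)
  step 10: ref 5 -> HIT, frames=[6,5,2,4] (faults so far: 7)
  LRU total faults: 7
--- Optimal ---
  step 0: ref 6 -> FAULT, frames=[6,-,-,-] (faults so far: 1)
  step 1: ref 2 -> FAULT, frames=[6,2,-,-] (faults so far: 2)
  step 2: ref 2 -> HIT, frames=[6,2,-,-] (faults so far: 2)
  step 3: ref 4 -> FAULT, frames=[6,2,4,-] (faults so far: 3)
  step 4: ref 3 -> FAULT, frames=[6,2,4,3] (faults so far: 4)
  step 5: ref 6 -> HIT, frames=[6,2,4,3] (faults so far: 4)
  step 6: ref 5 -> FAULT, evict 3, frames=[6,2,4,5] (faults so far: 5)
  step 7: ref 2 -> HIT, frames=[6,2,4,5] (faults so far: 5)
  step 8: ref 4 -> HIT, frames=[6,2,4,5] (faults so far: 5)
  step 9: ref 2 -> HIT, frames=[6,2,4,5] (faults so far: 5)
  step 10: ref 5 -> HIT, frames=[6,2,4,5] (faults so far: 5)
  Optimal total faults: 5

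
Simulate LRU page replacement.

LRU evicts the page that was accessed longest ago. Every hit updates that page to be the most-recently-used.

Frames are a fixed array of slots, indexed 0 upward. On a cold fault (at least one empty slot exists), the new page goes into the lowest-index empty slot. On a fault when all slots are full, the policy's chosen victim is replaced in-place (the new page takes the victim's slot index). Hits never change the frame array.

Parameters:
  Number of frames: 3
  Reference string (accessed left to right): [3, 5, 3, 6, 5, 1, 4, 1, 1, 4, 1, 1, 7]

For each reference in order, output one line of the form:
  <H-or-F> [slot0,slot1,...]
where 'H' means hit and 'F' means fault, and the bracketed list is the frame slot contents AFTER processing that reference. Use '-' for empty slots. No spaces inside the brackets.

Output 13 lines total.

F [3,-,-]
F [3,5,-]
H [3,5,-]
F [3,5,6]
H [3,5,6]
F [1,5,6]
F [1,5,4]
H [1,5,4]
H [1,5,4]
H [1,5,4]
H [1,5,4]
H [1,5,4]
F [1,7,4]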